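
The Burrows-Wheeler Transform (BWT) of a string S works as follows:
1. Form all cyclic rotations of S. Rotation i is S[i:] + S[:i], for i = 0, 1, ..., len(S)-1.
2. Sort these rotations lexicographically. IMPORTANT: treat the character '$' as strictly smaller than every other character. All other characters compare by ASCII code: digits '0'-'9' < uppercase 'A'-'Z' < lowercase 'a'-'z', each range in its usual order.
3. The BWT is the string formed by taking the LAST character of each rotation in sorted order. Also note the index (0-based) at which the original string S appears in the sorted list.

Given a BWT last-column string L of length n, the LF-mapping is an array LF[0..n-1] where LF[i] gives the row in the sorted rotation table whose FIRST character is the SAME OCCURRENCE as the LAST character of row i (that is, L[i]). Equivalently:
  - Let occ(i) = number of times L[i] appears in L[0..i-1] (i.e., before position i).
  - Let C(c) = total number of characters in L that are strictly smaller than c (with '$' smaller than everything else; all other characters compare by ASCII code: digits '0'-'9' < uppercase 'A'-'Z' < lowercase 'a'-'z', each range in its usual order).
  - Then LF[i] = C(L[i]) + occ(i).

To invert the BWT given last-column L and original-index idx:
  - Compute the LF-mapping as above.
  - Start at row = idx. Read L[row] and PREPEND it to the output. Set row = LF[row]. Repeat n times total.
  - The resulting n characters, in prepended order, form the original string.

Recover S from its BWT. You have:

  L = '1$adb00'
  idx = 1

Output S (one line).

LF mapping: 3 0 4 6 5 1 2
Walk LF starting at row 1, prepending L[row]:
  step 1: row=1, L[1]='$', prepend. Next row=LF[1]=0
  step 2: row=0, L[0]='1', prepend. Next row=LF[0]=3
  step 3: row=3, L[3]='d', prepend. Next row=LF[3]=6
  step 4: row=6, L[6]='0', prepend. Next row=LF[6]=2
  step 5: row=2, L[2]='a', prepend. Next row=LF[2]=4
  step 6: row=4, L[4]='b', prepend. Next row=LF[4]=5
  step 7: row=5, L[5]='0', prepend. Next row=LF[5]=1
Reversed output: 0ba0d1$

Answer: 0ba0d1$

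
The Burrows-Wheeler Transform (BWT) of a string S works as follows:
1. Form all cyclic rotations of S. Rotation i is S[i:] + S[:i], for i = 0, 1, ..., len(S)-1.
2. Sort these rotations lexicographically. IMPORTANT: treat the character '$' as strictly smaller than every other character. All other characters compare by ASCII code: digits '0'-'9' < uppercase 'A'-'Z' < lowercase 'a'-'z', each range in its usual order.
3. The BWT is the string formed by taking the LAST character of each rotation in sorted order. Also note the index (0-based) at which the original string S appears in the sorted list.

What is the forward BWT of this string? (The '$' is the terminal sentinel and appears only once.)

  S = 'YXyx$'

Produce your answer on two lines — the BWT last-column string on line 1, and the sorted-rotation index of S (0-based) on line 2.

All 5 rotations (rotation i = S[i:]+S[:i]):
  rot[0] = YXyx$
  rot[1] = Xyx$Y
  rot[2] = yx$YX
  rot[3] = x$YXy
  rot[4] = $YXyx
Sorted (with $ < everything):
  sorted[0] = $YXyx  (last char: 'x')
  sorted[1] = Xyx$Y  (last char: 'Y')
  sorted[2] = YXyx$  (last char: '$')
  sorted[3] = x$YXy  (last char: 'y')
  sorted[4] = yx$YX  (last char: 'X')
Last column: xY$yX
Original string S is at sorted index 2

Answer: xY$yX
2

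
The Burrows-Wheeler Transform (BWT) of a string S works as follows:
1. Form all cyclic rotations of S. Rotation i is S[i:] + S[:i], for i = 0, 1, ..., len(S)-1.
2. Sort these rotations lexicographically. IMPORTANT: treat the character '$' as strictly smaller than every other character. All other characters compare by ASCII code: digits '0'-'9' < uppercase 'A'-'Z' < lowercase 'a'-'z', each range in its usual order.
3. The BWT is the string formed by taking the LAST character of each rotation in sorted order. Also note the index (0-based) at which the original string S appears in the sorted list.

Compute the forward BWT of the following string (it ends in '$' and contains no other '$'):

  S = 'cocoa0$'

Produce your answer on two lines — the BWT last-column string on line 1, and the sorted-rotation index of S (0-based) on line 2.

All 7 rotations (rotation i = S[i:]+S[:i]):
  rot[0] = cocoa0$
  rot[1] = ocoa0$c
  rot[2] = coa0$co
  rot[3] = oa0$coc
  rot[4] = a0$coco
  rot[5] = 0$cocoa
  rot[6] = $cocoa0
Sorted (with $ < everything):
  sorted[0] = $cocoa0  (last char: '0')
  sorted[1] = 0$cocoa  (last char: 'a')
  sorted[2] = a0$coco  (last char: 'o')
  sorted[3] = coa0$co  (last char: 'o')
  sorted[4] = cocoa0$  (last char: '$')
  sorted[5] = oa0$coc  (last char: 'c')
  sorted[6] = ocoa0$c  (last char: 'c')
Last column: 0aoo$cc
Original string S is at sorted index 4

Answer: 0aoo$cc
4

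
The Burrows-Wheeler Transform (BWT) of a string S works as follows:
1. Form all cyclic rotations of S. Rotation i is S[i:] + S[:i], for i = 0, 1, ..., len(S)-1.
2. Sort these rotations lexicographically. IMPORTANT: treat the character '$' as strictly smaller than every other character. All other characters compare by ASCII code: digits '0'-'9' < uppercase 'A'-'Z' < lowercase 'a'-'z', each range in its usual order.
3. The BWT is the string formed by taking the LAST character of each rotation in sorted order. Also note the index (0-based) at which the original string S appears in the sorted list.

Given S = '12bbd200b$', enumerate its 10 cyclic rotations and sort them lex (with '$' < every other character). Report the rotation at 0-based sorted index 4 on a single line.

Answer: 200b$12bbd

Derivation:
All 10 rotations (rotation i = S[i:]+S[:i]):
  rot[0] = 12bbd200b$
  rot[1] = 2bbd200b$1
  rot[2] = bbd200b$12
  rot[3] = bd200b$12b
  rot[4] = d200b$12bb
  rot[5] = 200b$12bbd
  rot[6] = 00b$12bbd2
  rot[7] = 0b$12bbd20
  rot[8] = b$12bbd200
  rot[9] = $12bbd200b
Sorted (with $ < everything):
  sorted[0] = $12bbd200b
  sorted[1] = 00b$12bbd2
  sorted[2] = 0b$12bbd20
  sorted[3] = 12bbd200b$
  sorted[4] = 200b$12bbd
  sorted[5] = 2bbd200b$1
  sorted[6] = b$12bbd200
  sorted[7] = bbd200b$12
  sorted[8] = bd200b$12b
  sorted[9] = d200b$12bb
sorted[4] = 200b$12bbd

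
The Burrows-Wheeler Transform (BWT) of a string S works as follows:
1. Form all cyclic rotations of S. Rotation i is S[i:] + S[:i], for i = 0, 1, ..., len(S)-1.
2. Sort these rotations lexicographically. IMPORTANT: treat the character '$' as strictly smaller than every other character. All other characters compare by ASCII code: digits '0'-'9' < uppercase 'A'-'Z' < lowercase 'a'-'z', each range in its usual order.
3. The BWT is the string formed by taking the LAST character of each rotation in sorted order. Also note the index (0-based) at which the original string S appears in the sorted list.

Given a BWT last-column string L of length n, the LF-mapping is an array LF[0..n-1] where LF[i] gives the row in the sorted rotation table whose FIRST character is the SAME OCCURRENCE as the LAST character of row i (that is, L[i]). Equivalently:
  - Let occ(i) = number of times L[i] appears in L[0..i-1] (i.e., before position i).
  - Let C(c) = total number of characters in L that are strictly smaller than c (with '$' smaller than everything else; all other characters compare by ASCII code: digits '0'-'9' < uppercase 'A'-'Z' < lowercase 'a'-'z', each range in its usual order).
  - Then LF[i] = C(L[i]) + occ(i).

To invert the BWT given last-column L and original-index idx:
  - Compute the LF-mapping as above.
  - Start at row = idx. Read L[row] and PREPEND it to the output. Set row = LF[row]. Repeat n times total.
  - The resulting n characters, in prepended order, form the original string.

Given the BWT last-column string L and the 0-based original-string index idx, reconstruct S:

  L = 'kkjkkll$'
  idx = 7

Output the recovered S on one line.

LF mapping: 2 3 1 4 5 6 7 0
Walk LF starting at row 7, prepending L[row]:
  step 1: row=7, L[7]='$', prepend. Next row=LF[7]=0
  step 2: row=0, L[0]='k', prepend. Next row=LF[0]=2
  step 3: row=2, L[2]='j', prepend. Next row=LF[2]=1
  step 4: row=1, L[1]='k', prepend. Next row=LF[1]=3
  step 5: row=3, L[3]='k', prepend. Next row=LF[3]=4
  step 6: row=4, L[4]='k', prepend. Next row=LF[4]=5
  step 7: row=5, L[5]='l', prepend. Next row=LF[5]=6
  step 8: row=6, L[6]='l', prepend. Next row=LF[6]=7
Reversed output: llkkkjk$

Answer: llkkkjk$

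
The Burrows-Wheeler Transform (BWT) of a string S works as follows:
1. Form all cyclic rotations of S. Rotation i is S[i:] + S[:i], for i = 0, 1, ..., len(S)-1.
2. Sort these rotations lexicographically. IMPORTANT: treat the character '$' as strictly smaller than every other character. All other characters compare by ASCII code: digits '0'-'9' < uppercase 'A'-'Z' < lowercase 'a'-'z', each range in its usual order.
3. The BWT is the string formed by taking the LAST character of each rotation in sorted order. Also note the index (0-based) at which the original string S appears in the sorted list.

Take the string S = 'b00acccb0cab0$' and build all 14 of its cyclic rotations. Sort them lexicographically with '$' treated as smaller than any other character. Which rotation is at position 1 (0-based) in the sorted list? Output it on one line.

All 14 rotations (rotation i = S[i:]+S[:i]):
  rot[0] = b00acccb0cab0$
  rot[1] = 00acccb0cab0$b
  rot[2] = 0acccb0cab0$b0
  rot[3] = acccb0cab0$b00
  rot[4] = cccb0cab0$b00a
  rot[5] = ccb0cab0$b00ac
  rot[6] = cb0cab0$b00acc
  rot[7] = b0cab0$b00accc
  rot[8] = 0cab0$b00acccb
  rot[9] = cab0$b00acccb0
  rot[10] = ab0$b00acccb0c
  rot[11] = b0$b00acccb0ca
  rot[12] = 0$b00acccb0cab
  rot[13] = $b00acccb0cab0
Sorted (with $ < everything):
  sorted[0] = $b00acccb0cab0
  sorted[1] = 0$b00acccb0cab
  sorted[2] = 00acccb0cab0$b
  sorted[3] = 0acccb0cab0$b0
  sorted[4] = 0cab0$b00acccb
  sorted[5] = ab0$b00acccb0c
  sorted[6] = acccb0cab0$b00
  sorted[7] = b0$b00acccb0ca
  sorted[8] = b00acccb0cab0$
  sorted[9] = b0cab0$b00accc
  sorted[10] = cab0$b00acccb0
  sorted[11] = cb0cab0$b00acc
  sorted[12] = ccb0cab0$b00ac
  sorted[13] = cccb0cab0$b00a
sorted[1] = 0$b00acccb0cab

Answer: 0$b00acccb0cab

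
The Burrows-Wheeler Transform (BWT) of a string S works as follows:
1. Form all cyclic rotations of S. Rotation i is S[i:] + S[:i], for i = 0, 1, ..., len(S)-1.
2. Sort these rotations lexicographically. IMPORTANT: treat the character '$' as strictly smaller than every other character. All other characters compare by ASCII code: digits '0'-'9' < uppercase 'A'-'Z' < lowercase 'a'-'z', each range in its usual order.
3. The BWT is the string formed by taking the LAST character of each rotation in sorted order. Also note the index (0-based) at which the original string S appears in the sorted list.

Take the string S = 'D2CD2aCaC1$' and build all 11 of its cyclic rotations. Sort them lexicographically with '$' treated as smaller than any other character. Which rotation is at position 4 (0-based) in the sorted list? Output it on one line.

Answer: C1$D2CD2aCa

Derivation:
All 11 rotations (rotation i = S[i:]+S[:i]):
  rot[0] = D2CD2aCaC1$
  rot[1] = 2CD2aCaC1$D
  rot[2] = CD2aCaC1$D2
  rot[3] = D2aCaC1$D2C
  rot[4] = 2aCaC1$D2CD
  rot[5] = aCaC1$D2CD2
  rot[6] = CaC1$D2CD2a
  rot[7] = aC1$D2CD2aC
  rot[8] = C1$D2CD2aCa
  rot[9] = 1$D2CD2aCaC
  rot[10] = $D2CD2aCaC1
Sorted (with $ < everything):
  sorted[0] = $D2CD2aCaC1
  sorted[1] = 1$D2CD2aCaC
  sorted[2] = 2CD2aCaC1$D
  sorted[3] = 2aCaC1$D2CD
  sorted[4] = C1$D2CD2aCa
  sorted[5] = CD2aCaC1$D2
  sorted[6] = CaC1$D2CD2a
  sorted[7] = D2CD2aCaC1$
  sorted[8] = D2aCaC1$D2C
  sorted[9] = aC1$D2CD2aC
  sorted[10] = aCaC1$D2CD2
sorted[4] = C1$D2CD2aCa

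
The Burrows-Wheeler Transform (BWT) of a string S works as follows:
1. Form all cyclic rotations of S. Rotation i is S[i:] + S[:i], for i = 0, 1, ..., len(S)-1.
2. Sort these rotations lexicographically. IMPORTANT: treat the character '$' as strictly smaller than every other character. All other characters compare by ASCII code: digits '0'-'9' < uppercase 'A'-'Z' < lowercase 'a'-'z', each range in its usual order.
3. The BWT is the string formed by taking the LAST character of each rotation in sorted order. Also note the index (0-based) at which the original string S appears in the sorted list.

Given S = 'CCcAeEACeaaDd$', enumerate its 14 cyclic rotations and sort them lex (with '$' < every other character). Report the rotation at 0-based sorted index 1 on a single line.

All 14 rotations (rotation i = S[i:]+S[:i]):
  rot[0] = CCcAeEACeaaDd$
  rot[1] = CcAeEACeaaDd$C
  rot[2] = cAeEACeaaDd$CC
  rot[3] = AeEACeaaDd$CCc
  rot[4] = eEACeaaDd$CCcA
  rot[5] = EACeaaDd$CCcAe
  rot[6] = ACeaaDd$CCcAeE
  rot[7] = CeaaDd$CCcAeEA
  rot[8] = eaaDd$CCcAeEAC
  rot[9] = aaDd$CCcAeEACe
  rot[10] = aDd$CCcAeEACea
  rot[11] = Dd$CCcAeEACeaa
  rot[12] = d$CCcAeEACeaaD
  rot[13] = $CCcAeEACeaaDd
Sorted (with $ < everything):
  sorted[0] = $CCcAeEACeaaDd
  sorted[1] = ACeaaDd$CCcAeE
  sorted[2] = AeEACeaaDd$CCc
  sorted[3] = CCcAeEACeaaDd$
  sorted[4] = CcAeEACeaaDd$C
  sorted[5] = CeaaDd$CCcAeEA
  sorted[6] = Dd$CCcAeEACeaa
  sorted[7] = EACeaaDd$CCcAe
  sorted[8] = aDd$CCcAeEACea
  sorted[9] = aaDd$CCcAeEACe
  sorted[10] = cAeEACeaaDd$CC
  sorted[11] = d$CCcAeEACeaaD
  sorted[12] = eEACeaaDd$CCcA
  sorted[13] = eaaDd$CCcAeEAC
sorted[1] = ACeaaDd$CCcAeE

Answer: ACeaaDd$CCcAeE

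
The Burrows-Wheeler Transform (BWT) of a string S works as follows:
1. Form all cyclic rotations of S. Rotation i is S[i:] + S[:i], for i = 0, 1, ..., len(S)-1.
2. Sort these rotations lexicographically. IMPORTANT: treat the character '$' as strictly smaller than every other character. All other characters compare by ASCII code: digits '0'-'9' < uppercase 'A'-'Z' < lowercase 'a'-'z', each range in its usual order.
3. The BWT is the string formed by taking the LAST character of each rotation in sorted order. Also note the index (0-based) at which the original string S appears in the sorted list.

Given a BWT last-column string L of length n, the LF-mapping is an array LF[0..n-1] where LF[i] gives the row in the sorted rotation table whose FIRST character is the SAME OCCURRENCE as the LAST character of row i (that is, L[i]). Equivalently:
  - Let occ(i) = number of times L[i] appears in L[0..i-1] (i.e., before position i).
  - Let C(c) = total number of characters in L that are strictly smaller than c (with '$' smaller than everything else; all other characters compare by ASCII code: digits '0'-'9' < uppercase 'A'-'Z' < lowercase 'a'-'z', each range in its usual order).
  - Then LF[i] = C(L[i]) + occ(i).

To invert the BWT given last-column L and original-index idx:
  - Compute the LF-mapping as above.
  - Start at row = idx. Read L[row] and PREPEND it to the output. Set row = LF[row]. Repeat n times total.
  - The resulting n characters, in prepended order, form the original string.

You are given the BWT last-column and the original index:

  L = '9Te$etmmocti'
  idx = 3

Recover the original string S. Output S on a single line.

LF mapping: 1 2 4 0 5 10 7 8 9 3 11 6
Walk LF starting at row 3, prepending L[row]:
  step 1: row=3, L[3]='$', prepend. Next row=LF[3]=0
  step 2: row=0, L[0]='9', prepend. Next row=LF[0]=1
  step 3: row=1, L[1]='T', prepend. Next row=LF[1]=2
  step 4: row=2, L[2]='e', prepend. Next row=LF[2]=4
  step 5: row=4, L[4]='e', prepend. Next row=LF[4]=5
  step 6: row=5, L[5]='t', prepend. Next row=LF[5]=10
  step 7: row=10, L[10]='t', prepend. Next row=LF[10]=11
  step 8: row=11, L[11]='i', prepend. Next row=LF[11]=6
  step 9: row=6, L[6]='m', prepend. Next row=LF[6]=7
  step 10: row=7, L[7]='m', prepend. Next row=LF[7]=8
  step 11: row=8, L[8]='o', prepend. Next row=LF[8]=9
  step 12: row=9, L[9]='c', prepend. Next row=LF[9]=3
Reversed output: committeeT9$

Answer: committeeT9$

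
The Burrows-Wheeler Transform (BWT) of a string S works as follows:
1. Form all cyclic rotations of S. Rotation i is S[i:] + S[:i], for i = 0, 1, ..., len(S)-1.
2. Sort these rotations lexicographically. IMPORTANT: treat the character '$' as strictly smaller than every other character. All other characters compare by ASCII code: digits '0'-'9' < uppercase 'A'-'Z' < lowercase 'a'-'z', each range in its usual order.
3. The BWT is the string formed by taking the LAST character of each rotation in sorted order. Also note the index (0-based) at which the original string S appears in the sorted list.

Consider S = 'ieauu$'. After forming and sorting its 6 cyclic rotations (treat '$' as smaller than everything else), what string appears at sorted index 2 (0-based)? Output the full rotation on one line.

All 6 rotations (rotation i = S[i:]+S[:i]):
  rot[0] = ieauu$
  rot[1] = eauu$i
  rot[2] = auu$ie
  rot[3] = uu$iea
  rot[4] = u$ieau
  rot[5] = $ieauu
Sorted (with $ < everything):
  sorted[0] = $ieauu
  sorted[1] = auu$ie
  sorted[2] = eauu$i
  sorted[3] = ieauu$
  sorted[4] = u$ieau
  sorted[5] = uu$iea
sorted[2] = eauu$i

Answer: eauu$i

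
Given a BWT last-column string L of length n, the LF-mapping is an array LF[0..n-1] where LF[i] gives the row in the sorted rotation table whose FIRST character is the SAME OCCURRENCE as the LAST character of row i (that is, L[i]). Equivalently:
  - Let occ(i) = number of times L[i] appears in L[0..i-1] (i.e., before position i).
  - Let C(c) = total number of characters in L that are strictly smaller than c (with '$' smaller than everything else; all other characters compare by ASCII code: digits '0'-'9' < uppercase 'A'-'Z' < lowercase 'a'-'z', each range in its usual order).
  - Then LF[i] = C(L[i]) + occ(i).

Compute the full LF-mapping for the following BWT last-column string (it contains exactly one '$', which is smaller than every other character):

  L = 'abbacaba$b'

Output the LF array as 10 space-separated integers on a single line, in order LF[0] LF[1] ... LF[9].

Answer: 1 5 6 2 9 3 7 4 0 8

Derivation:
Char counts: '$':1, 'a':4, 'b':4, 'c':1
C (first-col start): C('$')=0, C('a')=1, C('b')=5, C('c')=9
L[0]='a': occ=0, LF[0]=C('a')+0=1+0=1
L[1]='b': occ=0, LF[1]=C('b')+0=5+0=5
L[2]='b': occ=1, LF[2]=C('b')+1=5+1=6
L[3]='a': occ=1, LF[3]=C('a')+1=1+1=2
L[4]='c': occ=0, LF[4]=C('c')+0=9+0=9
L[5]='a': occ=2, LF[5]=C('a')+2=1+2=3
L[6]='b': occ=2, LF[6]=C('b')+2=5+2=7
L[7]='a': occ=3, LF[7]=C('a')+3=1+3=4
L[8]='$': occ=0, LF[8]=C('$')+0=0+0=0
L[9]='b': occ=3, LF[9]=C('b')+3=5+3=8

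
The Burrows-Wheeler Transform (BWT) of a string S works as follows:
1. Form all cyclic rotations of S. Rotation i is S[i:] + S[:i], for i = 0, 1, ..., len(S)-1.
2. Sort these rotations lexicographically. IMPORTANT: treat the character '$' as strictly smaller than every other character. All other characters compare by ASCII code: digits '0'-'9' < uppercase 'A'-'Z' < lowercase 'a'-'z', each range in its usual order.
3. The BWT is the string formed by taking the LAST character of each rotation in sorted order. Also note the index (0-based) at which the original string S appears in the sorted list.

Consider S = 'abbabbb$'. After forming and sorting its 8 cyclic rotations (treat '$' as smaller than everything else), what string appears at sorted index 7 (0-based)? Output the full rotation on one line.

Answer: bbb$abba

Derivation:
All 8 rotations (rotation i = S[i:]+S[:i]):
  rot[0] = abbabbb$
  rot[1] = bbabbb$a
  rot[2] = babbb$ab
  rot[3] = abbb$abb
  rot[4] = bbb$abba
  rot[5] = bb$abbab
  rot[6] = b$abbabb
  rot[7] = $abbabbb
Sorted (with $ < everything):
  sorted[0] = $abbabbb
  sorted[1] = abbabbb$
  sorted[2] = abbb$abb
  sorted[3] = b$abbabb
  sorted[4] = babbb$ab
  sorted[5] = bb$abbab
  sorted[6] = bbabbb$a
  sorted[7] = bbb$abba
sorted[7] = bbb$abba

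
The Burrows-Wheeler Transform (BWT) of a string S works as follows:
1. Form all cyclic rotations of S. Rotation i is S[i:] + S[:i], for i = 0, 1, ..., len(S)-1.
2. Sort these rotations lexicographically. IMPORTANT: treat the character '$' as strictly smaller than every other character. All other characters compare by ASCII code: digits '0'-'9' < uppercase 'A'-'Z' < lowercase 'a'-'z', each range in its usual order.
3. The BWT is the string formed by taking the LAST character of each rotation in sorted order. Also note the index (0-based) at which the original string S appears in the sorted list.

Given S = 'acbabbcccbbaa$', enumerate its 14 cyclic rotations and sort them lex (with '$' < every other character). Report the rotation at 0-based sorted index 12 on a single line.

All 14 rotations (rotation i = S[i:]+S[:i]):
  rot[0] = acbabbcccbbaa$
  rot[1] = cbabbcccbbaa$a
  rot[2] = babbcccbbaa$ac
  rot[3] = abbcccbbaa$acb
  rot[4] = bbcccbbaa$acba
  rot[5] = bcccbbaa$acbab
  rot[6] = cccbbaa$acbabb
  rot[7] = ccbbaa$acbabbc
  rot[8] = cbbaa$acbabbcc
  rot[9] = bbaa$acbabbccc
  rot[10] = baa$acbabbcccb
  rot[11] = aa$acbabbcccbb
  rot[12] = a$acbabbcccbba
  rot[13] = $acbabbcccbbaa
Sorted (with $ < everything):
  sorted[0] = $acbabbcccbbaa
  sorted[1] = a$acbabbcccbba
  sorted[2] = aa$acbabbcccbb
  sorted[3] = abbcccbbaa$acb
  sorted[4] = acbabbcccbbaa$
  sorted[5] = baa$acbabbcccb
  sorted[6] = babbcccbbaa$ac
  sorted[7] = bbaa$acbabbccc
  sorted[8] = bbcccbbaa$acba
  sorted[9] = bcccbbaa$acbab
  sorted[10] = cbabbcccbbaa$a
  sorted[11] = cbbaa$acbabbcc
  sorted[12] = ccbbaa$acbabbc
  sorted[13] = cccbbaa$acbabb
sorted[12] = ccbbaa$acbabbc

Answer: ccbbaa$acbabbc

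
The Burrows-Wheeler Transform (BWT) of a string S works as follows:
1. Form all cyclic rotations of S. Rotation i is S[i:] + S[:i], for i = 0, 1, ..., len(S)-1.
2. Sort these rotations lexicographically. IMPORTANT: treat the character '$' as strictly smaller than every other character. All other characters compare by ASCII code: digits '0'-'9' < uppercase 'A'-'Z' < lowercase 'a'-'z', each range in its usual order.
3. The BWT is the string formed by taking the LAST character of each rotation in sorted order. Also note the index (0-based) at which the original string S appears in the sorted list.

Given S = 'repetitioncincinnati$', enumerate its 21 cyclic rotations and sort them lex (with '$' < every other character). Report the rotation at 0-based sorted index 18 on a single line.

Answer: ti$repetitioncincinna

Derivation:
All 21 rotations (rotation i = S[i:]+S[:i]):
  rot[0] = repetitioncincinnati$
  rot[1] = epetitioncincinnati$r
  rot[2] = petitioncincinnati$re
  rot[3] = etitioncincinnati$rep
  rot[4] = titioncincinnati$repe
  rot[5] = itioncincinnati$repet
  rot[6] = tioncincinnati$repeti
  rot[7] = ioncincinnati$repetit
  rot[8] = oncincinnati$repetiti
  rot[9] = ncincinnati$repetitio
  rot[10] = cincinnati$repetition
  rot[11] = incinnati$repetitionc
  rot[12] = ncinnati$repetitionci
  rot[13] = cinnati$repetitioncin
  rot[14] = innati$repetitioncinc
  rot[15] = nnati$repetitioncinci
  rot[16] = nati$repetitioncincin
  rot[17] = ati$repetitioncincinn
  rot[18] = ti$repetitioncincinna
  rot[19] = i$repetitioncincinnat
  rot[20] = $repetitioncincinnati
Sorted (with $ < everything):
  sorted[0] = $repetitioncincinnati
  sorted[1] = ati$repetitioncincinn
  sorted[2] = cincinnati$repetition
  sorted[3] = cinnati$repetitioncin
  sorted[4] = epetitioncincinnati$r
  sorted[5] = etitioncincinnati$rep
  sorted[6] = i$repetitioncincinnat
  sorted[7] = incinnati$repetitionc
  sorted[8] = innati$repetitioncinc
  sorted[9] = ioncincinnati$repetit
  sorted[10] = itioncincinnati$repet
  sorted[11] = nati$repetitioncincin
  sorted[12] = ncincinnati$repetitio
  sorted[13] = ncinnati$repetitionci
  sorted[14] = nnati$repetitioncinci
  sorted[15] = oncincinnati$repetiti
  sorted[16] = petitioncincinnati$re
  sorted[17] = repetitioncincinnati$
  sorted[18] = ti$repetitioncincinna
  sorted[19] = tioncincinnati$repeti
  sorted[20] = titioncincinnati$repe
sorted[18] = ti$repetitioncincinna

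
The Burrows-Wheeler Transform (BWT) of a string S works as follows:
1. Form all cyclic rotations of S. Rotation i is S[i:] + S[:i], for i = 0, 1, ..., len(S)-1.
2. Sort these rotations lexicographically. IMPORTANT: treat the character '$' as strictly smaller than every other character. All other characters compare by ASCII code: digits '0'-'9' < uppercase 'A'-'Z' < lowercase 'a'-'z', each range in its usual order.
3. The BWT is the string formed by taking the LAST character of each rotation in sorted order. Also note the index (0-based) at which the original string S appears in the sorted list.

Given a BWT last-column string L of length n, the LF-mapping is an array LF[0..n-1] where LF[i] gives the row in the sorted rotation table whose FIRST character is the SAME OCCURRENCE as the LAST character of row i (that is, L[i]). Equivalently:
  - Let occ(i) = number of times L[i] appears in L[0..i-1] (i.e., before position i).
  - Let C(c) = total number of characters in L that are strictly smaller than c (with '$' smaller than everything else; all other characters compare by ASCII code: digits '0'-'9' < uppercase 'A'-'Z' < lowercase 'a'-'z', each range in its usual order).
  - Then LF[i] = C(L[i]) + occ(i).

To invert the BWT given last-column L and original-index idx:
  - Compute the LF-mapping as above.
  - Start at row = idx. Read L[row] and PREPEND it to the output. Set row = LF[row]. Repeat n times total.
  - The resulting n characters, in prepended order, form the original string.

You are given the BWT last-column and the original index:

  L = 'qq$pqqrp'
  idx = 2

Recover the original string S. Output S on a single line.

Answer: prqqqpq$

Derivation:
LF mapping: 3 4 0 1 5 6 7 2
Walk LF starting at row 2, prepending L[row]:
  step 1: row=2, L[2]='$', prepend. Next row=LF[2]=0
  step 2: row=0, L[0]='q', prepend. Next row=LF[0]=3
  step 3: row=3, L[3]='p', prepend. Next row=LF[3]=1
  step 4: row=1, L[1]='q', prepend. Next row=LF[1]=4
  step 5: row=4, L[4]='q', prepend. Next row=LF[4]=5
  step 6: row=5, L[5]='q', prepend. Next row=LF[5]=6
  step 7: row=6, L[6]='r', prepend. Next row=LF[6]=7
  step 8: row=7, L[7]='p', prepend. Next row=LF[7]=2
Reversed output: prqqqpq$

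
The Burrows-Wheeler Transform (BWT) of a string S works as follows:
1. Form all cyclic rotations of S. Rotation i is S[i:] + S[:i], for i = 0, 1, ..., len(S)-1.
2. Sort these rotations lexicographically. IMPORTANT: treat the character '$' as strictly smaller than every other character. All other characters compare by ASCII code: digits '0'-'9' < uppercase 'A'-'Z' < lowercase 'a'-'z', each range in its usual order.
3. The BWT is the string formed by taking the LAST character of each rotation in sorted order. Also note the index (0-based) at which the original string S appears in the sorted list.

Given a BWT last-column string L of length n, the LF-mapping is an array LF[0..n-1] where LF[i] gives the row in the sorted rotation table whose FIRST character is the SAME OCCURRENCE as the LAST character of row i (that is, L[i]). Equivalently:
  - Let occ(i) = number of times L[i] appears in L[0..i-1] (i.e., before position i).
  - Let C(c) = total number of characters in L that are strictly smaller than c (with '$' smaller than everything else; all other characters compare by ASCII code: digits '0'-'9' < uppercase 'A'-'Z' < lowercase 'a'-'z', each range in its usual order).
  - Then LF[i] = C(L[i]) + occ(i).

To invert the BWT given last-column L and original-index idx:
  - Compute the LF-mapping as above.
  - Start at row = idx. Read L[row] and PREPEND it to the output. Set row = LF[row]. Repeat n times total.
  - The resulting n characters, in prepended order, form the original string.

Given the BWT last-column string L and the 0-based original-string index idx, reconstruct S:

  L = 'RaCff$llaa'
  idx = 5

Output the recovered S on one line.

Answer: alfalfaCR$

Derivation:
LF mapping: 2 3 1 6 7 0 8 9 4 5
Walk LF starting at row 5, prepending L[row]:
  step 1: row=5, L[5]='$', prepend. Next row=LF[5]=0
  step 2: row=0, L[0]='R', prepend. Next row=LF[0]=2
  step 3: row=2, L[2]='C', prepend. Next row=LF[2]=1
  step 4: row=1, L[1]='a', prepend. Next row=LF[1]=3
  step 5: row=3, L[3]='f', prepend. Next row=LF[3]=6
  step 6: row=6, L[6]='l', prepend. Next row=LF[6]=8
  step 7: row=8, L[8]='a', prepend. Next row=LF[8]=4
  step 8: row=4, L[4]='f', prepend. Next row=LF[4]=7
  step 9: row=7, L[7]='l', prepend. Next row=LF[7]=9
  step 10: row=9, L[9]='a', prepend. Next row=LF[9]=5
Reversed output: alfalfaCR$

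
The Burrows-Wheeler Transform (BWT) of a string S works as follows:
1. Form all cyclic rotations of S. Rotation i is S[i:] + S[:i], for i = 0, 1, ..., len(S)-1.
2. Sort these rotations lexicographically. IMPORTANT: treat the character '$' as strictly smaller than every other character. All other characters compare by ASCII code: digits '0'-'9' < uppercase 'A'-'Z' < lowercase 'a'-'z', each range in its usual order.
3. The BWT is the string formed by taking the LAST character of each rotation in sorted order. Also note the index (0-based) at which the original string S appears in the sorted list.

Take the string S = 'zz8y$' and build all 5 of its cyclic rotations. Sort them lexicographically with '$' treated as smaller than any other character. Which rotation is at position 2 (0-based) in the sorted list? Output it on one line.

Answer: y$zz8

Derivation:
All 5 rotations (rotation i = S[i:]+S[:i]):
  rot[0] = zz8y$
  rot[1] = z8y$z
  rot[2] = 8y$zz
  rot[3] = y$zz8
  rot[4] = $zz8y
Sorted (with $ < everything):
  sorted[0] = $zz8y
  sorted[1] = 8y$zz
  sorted[2] = y$zz8
  sorted[3] = z8y$z
  sorted[4] = zz8y$
sorted[2] = y$zz8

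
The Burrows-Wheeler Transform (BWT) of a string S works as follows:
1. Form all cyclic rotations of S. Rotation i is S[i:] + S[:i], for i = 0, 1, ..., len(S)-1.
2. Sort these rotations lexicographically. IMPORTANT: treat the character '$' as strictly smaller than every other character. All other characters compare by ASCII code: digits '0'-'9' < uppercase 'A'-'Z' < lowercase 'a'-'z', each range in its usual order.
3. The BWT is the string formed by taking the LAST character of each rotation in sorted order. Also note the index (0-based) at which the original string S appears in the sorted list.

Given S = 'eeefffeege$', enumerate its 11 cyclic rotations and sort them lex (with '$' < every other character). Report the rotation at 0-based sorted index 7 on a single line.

All 11 rotations (rotation i = S[i:]+S[:i]):
  rot[0] = eeefffeege$
  rot[1] = eefffeege$e
  rot[2] = efffeege$ee
  rot[3] = fffeege$eee
  rot[4] = ffeege$eeef
  rot[5] = feege$eeeff
  rot[6] = eege$eeefff
  rot[7] = ege$eeefffe
  rot[8] = ge$eeefffee
  rot[9] = e$eeefffeeg
  rot[10] = $eeefffeege
Sorted (with $ < everything):
  sorted[0] = $eeefffeege
  sorted[1] = e$eeefffeeg
  sorted[2] = eeefffeege$
  sorted[3] = eefffeege$e
  sorted[4] = eege$eeefff
  sorted[5] = efffeege$ee
  sorted[6] = ege$eeefffe
  sorted[7] = feege$eeeff
  sorted[8] = ffeege$eeef
  sorted[9] = fffeege$eee
  sorted[10] = ge$eeefffee
sorted[7] = feege$eeeff

Answer: feege$eeeff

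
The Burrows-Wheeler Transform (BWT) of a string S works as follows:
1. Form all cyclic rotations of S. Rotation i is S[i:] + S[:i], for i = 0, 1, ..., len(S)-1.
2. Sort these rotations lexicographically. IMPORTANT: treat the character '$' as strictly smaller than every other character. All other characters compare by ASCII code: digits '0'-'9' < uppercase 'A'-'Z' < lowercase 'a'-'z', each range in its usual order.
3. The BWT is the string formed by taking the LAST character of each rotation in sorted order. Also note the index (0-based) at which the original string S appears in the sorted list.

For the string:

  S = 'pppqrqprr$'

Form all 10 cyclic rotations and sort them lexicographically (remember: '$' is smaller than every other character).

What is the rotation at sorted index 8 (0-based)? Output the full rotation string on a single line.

Answer: rqprr$pppq

Derivation:
All 10 rotations (rotation i = S[i:]+S[:i]):
  rot[0] = pppqrqprr$
  rot[1] = ppqrqprr$p
  rot[2] = pqrqprr$pp
  rot[3] = qrqprr$ppp
  rot[4] = rqprr$pppq
  rot[5] = qprr$pppqr
  rot[6] = prr$pppqrq
  rot[7] = rr$pppqrqp
  rot[8] = r$pppqrqpr
  rot[9] = $pppqrqprr
Sorted (with $ < everything):
  sorted[0] = $pppqrqprr
  sorted[1] = pppqrqprr$
  sorted[2] = ppqrqprr$p
  sorted[3] = pqrqprr$pp
  sorted[4] = prr$pppqrq
  sorted[5] = qprr$pppqr
  sorted[6] = qrqprr$ppp
  sorted[7] = r$pppqrqpr
  sorted[8] = rqprr$pppq
  sorted[9] = rr$pppqrqp
sorted[8] = rqprr$pppq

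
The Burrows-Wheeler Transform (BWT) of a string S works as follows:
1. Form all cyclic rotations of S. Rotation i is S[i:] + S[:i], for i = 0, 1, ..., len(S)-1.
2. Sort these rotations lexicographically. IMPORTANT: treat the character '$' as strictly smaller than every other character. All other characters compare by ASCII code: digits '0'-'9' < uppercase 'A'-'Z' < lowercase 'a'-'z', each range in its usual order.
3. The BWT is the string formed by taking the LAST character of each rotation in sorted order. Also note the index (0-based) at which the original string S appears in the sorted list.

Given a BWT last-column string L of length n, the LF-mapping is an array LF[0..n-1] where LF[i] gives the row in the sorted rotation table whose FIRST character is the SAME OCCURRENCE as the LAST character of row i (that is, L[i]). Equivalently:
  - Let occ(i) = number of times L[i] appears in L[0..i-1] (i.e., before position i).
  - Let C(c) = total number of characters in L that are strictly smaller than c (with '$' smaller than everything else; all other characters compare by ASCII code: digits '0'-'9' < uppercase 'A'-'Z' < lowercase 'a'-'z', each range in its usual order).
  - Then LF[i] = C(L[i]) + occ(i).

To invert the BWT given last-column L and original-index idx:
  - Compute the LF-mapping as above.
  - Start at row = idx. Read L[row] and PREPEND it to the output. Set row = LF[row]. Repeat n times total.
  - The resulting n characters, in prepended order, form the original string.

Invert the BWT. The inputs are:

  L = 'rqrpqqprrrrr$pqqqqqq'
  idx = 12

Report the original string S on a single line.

LF mapping: 13 4 14 1 5 6 2 15 16 17 18 19 0 3 7 8 9 10 11 12
Walk LF starting at row 12, prepending L[row]:
  step 1: row=12, L[12]='$', prepend. Next row=LF[12]=0
  step 2: row=0, L[0]='r', prepend. Next row=LF[0]=13
  step 3: row=13, L[13]='p', prepend. Next row=LF[13]=3
  step 4: row=3, L[3]='p', prepend. Next row=LF[3]=1
  step 5: row=1, L[1]='q', prepend. Next row=LF[1]=4
  step 6: row=4, L[4]='q', prepend. Next row=LF[4]=5
  step 7: row=5, L[5]='q', prepend. Next row=LF[5]=6
  step 8: row=6, L[6]='p', prepend. Next row=LF[6]=2
  step 9: row=2, L[2]='r', prepend. Next row=LF[2]=14
  step 10: row=14, L[14]='q', prepend. Next row=LF[14]=7
  step 11: row=7, L[7]='r', prepend. Next row=LF[7]=15
  step 12: row=15, L[15]='q', prepend. Next row=LF[15]=8
  step 13: row=8, L[8]='r', prepend. Next row=LF[8]=16
  step 14: row=16, L[16]='q', prepend. Next row=LF[16]=9
  step 15: row=9, L[9]='r', prepend. Next row=LF[9]=17
  step 16: row=17, L[17]='q', prepend. Next row=LF[17]=10
  step 17: row=10, L[10]='r', prepend. Next row=LF[10]=18
  step 18: row=18, L[18]='q', prepend. Next row=LF[18]=11
  step 19: row=11, L[11]='r', prepend. Next row=LF[11]=19
  step 20: row=19, L[19]='q', prepend. Next row=LF[19]=12
Reversed output: qrqrqrqrqrqrpqqqppr$

Answer: qrqrqrqrqrqrpqqqppr$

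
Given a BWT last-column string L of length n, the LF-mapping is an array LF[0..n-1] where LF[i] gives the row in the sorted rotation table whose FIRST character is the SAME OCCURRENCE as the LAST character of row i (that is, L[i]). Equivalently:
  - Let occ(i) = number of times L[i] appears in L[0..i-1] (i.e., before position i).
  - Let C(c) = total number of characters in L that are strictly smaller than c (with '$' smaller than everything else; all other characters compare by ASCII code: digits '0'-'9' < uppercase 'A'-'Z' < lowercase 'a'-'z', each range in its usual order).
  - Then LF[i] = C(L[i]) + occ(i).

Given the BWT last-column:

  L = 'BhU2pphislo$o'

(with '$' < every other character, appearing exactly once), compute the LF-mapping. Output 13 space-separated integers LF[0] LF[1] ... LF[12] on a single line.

Answer: 2 4 3 1 10 11 5 6 12 7 8 0 9

Derivation:
Char counts: '$':1, '2':1, 'B':1, 'U':1, 'h':2, 'i':1, 'l':1, 'o':2, 'p':2, 's':1
C (first-col start): C('$')=0, C('2')=1, C('B')=2, C('U')=3, C('h')=4, C('i')=6, C('l')=7, C('o')=8, C('p')=10, C('s')=12
L[0]='B': occ=0, LF[0]=C('B')+0=2+0=2
L[1]='h': occ=0, LF[1]=C('h')+0=4+0=4
L[2]='U': occ=0, LF[2]=C('U')+0=3+0=3
L[3]='2': occ=0, LF[3]=C('2')+0=1+0=1
L[4]='p': occ=0, LF[4]=C('p')+0=10+0=10
L[5]='p': occ=1, LF[5]=C('p')+1=10+1=11
L[6]='h': occ=1, LF[6]=C('h')+1=4+1=5
L[7]='i': occ=0, LF[7]=C('i')+0=6+0=6
L[8]='s': occ=0, LF[8]=C('s')+0=12+0=12
L[9]='l': occ=0, LF[9]=C('l')+0=7+0=7
L[10]='o': occ=0, LF[10]=C('o')+0=8+0=8
L[11]='$': occ=0, LF[11]=C('$')+0=0+0=0
L[12]='o': occ=1, LF[12]=C('o')+1=8+1=9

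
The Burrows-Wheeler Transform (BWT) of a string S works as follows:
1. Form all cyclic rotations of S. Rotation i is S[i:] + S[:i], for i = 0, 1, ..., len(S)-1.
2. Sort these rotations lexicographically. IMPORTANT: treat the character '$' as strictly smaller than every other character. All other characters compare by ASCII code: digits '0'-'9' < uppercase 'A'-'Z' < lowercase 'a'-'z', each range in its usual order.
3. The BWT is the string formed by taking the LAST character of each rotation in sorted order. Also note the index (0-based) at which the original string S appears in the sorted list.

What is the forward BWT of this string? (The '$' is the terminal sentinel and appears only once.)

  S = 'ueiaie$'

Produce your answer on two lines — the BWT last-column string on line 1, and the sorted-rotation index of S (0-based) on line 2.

All 7 rotations (rotation i = S[i:]+S[:i]):
  rot[0] = ueiaie$
  rot[1] = eiaie$u
  rot[2] = iaie$ue
  rot[3] = aie$uei
  rot[4] = ie$ueia
  rot[5] = e$ueiai
  rot[6] = $ueiaie
Sorted (with $ < everything):
  sorted[0] = $ueiaie  (last char: 'e')
  sorted[1] = aie$uei  (last char: 'i')
  sorted[2] = e$ueiai  (last char: 'i')
  sorted[3] = eiaie$u  (last char: 'u')
  sorted[4] = iaie$ue  (last char: 'e')
  sorted[5] = ie$ueia  (last char: 'a')
  sorted[6] = ueiaie$  (last char: '$')
Last column: eiiuea$
Original string S is at sorted index 6

Answer: eiiuea$
6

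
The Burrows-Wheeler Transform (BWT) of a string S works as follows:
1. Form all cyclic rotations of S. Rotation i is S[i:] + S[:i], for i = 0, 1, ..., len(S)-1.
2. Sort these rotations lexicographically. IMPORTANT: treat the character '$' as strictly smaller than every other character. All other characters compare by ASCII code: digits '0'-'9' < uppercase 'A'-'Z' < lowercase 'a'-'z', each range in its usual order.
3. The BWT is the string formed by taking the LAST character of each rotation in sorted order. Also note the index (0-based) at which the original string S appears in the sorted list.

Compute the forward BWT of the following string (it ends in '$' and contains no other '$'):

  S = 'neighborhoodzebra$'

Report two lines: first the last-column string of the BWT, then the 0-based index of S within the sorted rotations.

Answer: arheoznigre$ohbbod
11

Derivation:
All 18 rotations (rotation i = S[i:]+S[:i]):
  rot[0] = neighborhoodzebra$
  rot[1] = eighborhoodzebra$n
  rot[2] = ighborhoodzebra$ne
  rot[3] = ghborhoodzebra$nei
  rot[4] = hborhoodzebra$neig
  rot[5] = borhoodzebra$neigh
  rot[6] = orhoodzebra$neighb
  rot[7] = rhoodzebra$neighbo
  rot[8] = hoodzebra$neighbor
  rot[9] = oodzebra$neighborh
  rot[10] = odzebra$neighborho
  rot[11] = dzebra$neighborhoo
  rot[12] = zebra$neighborhood
  rot[13] = ebra$neighborhoodz
  rot[14] = bra$neighborhoodze
  rot[15] = ra$neighborhoodzeb
  rot[16] = a$neighborhoodzebr
  rot[17] = $neighborhoodzebra
Sorted (with $ < everything):
  sorted[0] = $neighborhoodzebra  (last char: 'a')
  sorted[1] = a$neighborhoodzebr  (last char: 'r')
  sorted[2] = borhoodzebra$neigh  (last char: 'h')
  sorted[3] = bra$neighborhoodze  (last char: 'e')
  sorted[4] = dzebra$neighborhoo  (last char: 'o')
  sorted[5] = ebra$neighborhoodz  (last char: 'z')
  sorted[6] = eighborhoodzebra$n  (last char: 'n')
  sorted[7] = ghborhoodzebra$nei  (last char: 'i')
  sorted[8] = hborhoodzebra$neig  (last char: 'g')
  sorted[9] = hoodzebra$neighbor  (last char: 'r')
  sorted[10] = ighborhoodzebra$ne  (last char: 'e')
  sorted[11] = neighborhoodzebra$  (last char: '$')
  sorted[12] = odzebra$neighborho  (last char: 'o')
  sorted[13] = oodzebra$neighborh  (last char: 'h')
  sorted[14] = orhoodzebra$neighb  (last char: 'b')
  sorted[15] = ra$neighborhoodzeb  (last char: 'b')
  sorted[16] = rhoodzebra$neighbo  (last char: 'o')
  sorted[17] = zebra$neighborhood  (last char: 'd')
Last column: arheoznigre$ohbbod
Original string S is at sorted index 11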